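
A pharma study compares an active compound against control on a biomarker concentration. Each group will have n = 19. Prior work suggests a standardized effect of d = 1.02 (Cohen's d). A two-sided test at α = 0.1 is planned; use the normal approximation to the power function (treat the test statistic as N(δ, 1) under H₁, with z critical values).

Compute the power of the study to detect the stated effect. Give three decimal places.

Noncentrality parameter: δ = d·√(n/2) = 1.02 × √(19/2) = 3.1439
Critical value for a two-sided test at α = 0.1: z_{α/2} = 1.645.
Power = Φ(δ − 1.645) + Φ(−δ − 1.645) = Φ(1.499) + Φ(-4.789) = 0.9331 + 0.0000 = 0.9331.

Power ≈ 0.933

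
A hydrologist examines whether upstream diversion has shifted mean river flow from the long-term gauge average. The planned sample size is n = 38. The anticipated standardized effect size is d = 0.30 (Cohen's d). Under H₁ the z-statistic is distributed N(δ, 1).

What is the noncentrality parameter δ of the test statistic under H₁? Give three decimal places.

δ = d·√n = 0.30 × √38 = 1.8493

δ ≈ 1.849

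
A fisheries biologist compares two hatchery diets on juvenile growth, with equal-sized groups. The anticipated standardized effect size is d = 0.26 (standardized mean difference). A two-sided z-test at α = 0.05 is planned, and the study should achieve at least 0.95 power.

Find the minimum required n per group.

Set Φ(δ − 1.960) = 0.95; then δ − 1.960 = Φ⁻¹(0.95) = 1.645, giving δ = 3.605.
(For δ > 0 the lower-tail rejection region contributes negligibly to power, so the one-term inversion is standard.)
δ = d·√(n/2) ⇒ n = 2(δ/d)² = 2 × (3.605 / 0.26)² = 384.46.
Rounding up, n = 385 per group.

n = 385 per group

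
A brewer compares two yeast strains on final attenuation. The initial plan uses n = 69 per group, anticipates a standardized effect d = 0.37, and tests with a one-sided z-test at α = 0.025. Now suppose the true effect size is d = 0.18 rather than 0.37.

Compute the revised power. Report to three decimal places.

With d = 0.18: δ = d·√(n/2) = 0.18 × √(69/2) = 1.0573. Critical value z_{0.025} = 1.960.
Revised power = Φ(δ − 1.960) = Φ(-0.903) = 0.1833.

Power ≈ 0.183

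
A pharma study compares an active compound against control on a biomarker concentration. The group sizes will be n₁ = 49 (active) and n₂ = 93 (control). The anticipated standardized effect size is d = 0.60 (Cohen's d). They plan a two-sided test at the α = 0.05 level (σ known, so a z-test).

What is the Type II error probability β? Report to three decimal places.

Noncentrality parameter: δ = d / √(1/n₁ + 1/n₂) = 0.60 / √(1/49 + 1/93) = 3.3990
Critical value for a two-sided test at α = 0.05: z_{α/2} = 1.960.
Power = Φ(δ − 1.960) + Φ(−δ − 1.960) = Φ(1.439) + Φ(-5.359) = 0.9249 + 0.0000 = 0.9249.
Type II error: β = 1 − power = 1 − 0.9249 = 0.0751.

β ≈ 0.075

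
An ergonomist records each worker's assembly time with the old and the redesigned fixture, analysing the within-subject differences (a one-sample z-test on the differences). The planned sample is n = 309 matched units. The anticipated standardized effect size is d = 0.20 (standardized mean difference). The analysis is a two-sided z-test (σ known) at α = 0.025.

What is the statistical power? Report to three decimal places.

Noncentrality parameter: δ = d·√n = 0.20 × √309 = 3.5157
Two-sided α = 0.025 → critical value z_{0.0125} = 2.241.
Power = Φ(δ − 2.241) + Φ(−δ − 2.241) = Φ(1.274) + Φ(-5.757) = 0.8987 + 0.0000 = 0.8987.

Power ≈ 0.899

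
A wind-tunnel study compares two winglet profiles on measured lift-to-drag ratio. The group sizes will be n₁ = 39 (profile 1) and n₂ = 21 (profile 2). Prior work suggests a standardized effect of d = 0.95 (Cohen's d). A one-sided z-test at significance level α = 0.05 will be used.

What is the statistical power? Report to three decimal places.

Noncentrality parameter: δ = d / √(1/n₁ + 1/n₂) = 0.95 / √(1/39 + 1/21) = 3.5099
Critical value for a one-sided test at α = 0.05: z_α = 1.645.
Power = Φ(δ − 1.645) = Φ(1.865) = 0.9689.

Power ≈ 0.969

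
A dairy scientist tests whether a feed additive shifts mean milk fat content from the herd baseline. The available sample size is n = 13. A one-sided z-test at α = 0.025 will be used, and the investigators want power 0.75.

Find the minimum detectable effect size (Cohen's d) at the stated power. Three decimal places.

Need Φ(δ − 1.960) = 0.75, so δ = 1.960 + 0.674 = 2.634.
δ = d·√n ⇒ d = δ/√n = 2.634/√13 = 0.7307.

d ≈ 0.731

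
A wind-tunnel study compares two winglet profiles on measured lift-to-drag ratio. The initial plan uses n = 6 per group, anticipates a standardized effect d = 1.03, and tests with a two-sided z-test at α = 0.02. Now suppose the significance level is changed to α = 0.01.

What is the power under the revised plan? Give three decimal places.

Power ≈ 0.214

δ = d·√(n/2) = 1.03 × √(6/2) = 1.7840 (unchanged). New critical value: z_{0.005} = 2.576.
Revised power = Φ(δ − 2.576) + Φ(−δ − 2.576) = Φ(-0.792) + Φ(-4.360) = 0.2142 + 0.0000 = 0.2142.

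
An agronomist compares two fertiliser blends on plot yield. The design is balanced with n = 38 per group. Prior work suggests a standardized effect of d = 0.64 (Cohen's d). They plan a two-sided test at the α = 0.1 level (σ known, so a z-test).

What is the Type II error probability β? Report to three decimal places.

Noncentrality parameter: δ = d·√(n/2) = 0.64 × √(38/2) = 2.7897
Critical value for a two-sided test at α = 0.1: z_{α/2} = 1.645.
Power = Φ(δ − 1.645) + Φ(−δ − 1.645) = Φ(1.145) + Φ(-4.435) = 0.8739 + 0.0000 = 0.8739.
Type II error: β = 1 − power = 1 − 0.8739 = 0.1261.

β ≈ 0.126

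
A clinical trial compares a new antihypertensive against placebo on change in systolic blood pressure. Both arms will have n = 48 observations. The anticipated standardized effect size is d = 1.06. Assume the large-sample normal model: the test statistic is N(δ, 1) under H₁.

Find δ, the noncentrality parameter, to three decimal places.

δ ≈ 5.193

The noncentrality parameter scales effect size by the design's sample-size factor: δ = d·√(n/2) = 1.06 × √(48/2) = 5.1929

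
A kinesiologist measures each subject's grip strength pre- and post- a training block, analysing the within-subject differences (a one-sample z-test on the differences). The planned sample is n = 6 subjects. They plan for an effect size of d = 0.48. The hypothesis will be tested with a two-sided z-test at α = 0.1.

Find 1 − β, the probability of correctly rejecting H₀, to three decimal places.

Power ≈ 0.322

Noncentrality parameter: δ = d·√n = 0.48 × √6 = 1.1758
Two-sided α = 0.1 → critical value z_{0.05} = 1.645.
Power = Φ(δ − 1.645) + Φ(−δ − 1.645) = Φ(-0.469) + Φ(-2.821) = 0.3195 + 0.0024 = 0.3219.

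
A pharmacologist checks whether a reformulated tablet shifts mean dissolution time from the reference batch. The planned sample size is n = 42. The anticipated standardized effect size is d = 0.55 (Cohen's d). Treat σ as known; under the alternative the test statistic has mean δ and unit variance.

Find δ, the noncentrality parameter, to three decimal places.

δ ≈ 3.564

δ = d·√n = 0.55 × √42 = 3.5644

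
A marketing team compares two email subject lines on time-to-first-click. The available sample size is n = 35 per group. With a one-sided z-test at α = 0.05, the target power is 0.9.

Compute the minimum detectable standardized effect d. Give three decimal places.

Required noncentrality: δ = z_{0.05} + z_{0.10} = 1.645 + 1.282 = 2.926.
δ = d·√(n/2) ⇒ d = δ/√(n/2) = 2.926/√(35/2) = 0.6995.

d ≈ 0.700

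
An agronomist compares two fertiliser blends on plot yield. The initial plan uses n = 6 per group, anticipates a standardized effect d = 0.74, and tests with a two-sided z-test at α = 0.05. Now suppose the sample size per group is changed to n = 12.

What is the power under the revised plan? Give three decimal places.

With n = 12 per group: δ = d·√(n/2) = 0.74 × √(12/2) = 1.8126. Critical value z_{0.025} = 1.960.
Revised power = Φ(δ − 1.960) + Φ(−δ − 1.960) = Φ(-0.147) + Φ(-3.773) = 0.4414 + 0.0001 = 0.4415.

Power ≈ 0.442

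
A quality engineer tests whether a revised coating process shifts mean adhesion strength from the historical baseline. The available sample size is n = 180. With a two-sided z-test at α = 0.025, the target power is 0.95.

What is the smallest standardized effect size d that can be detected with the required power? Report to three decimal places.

Required noncentrality: δ = z_{0.0125} + z_{0.05} = 2.241 + 1.645 = 3.886.
(The second rejection-region term Φ(−δ − z_{α/2}) is negligible and dropped.)
δ = d·√n ⇒ d = δ/√n = 3.886/√180 = 0.2897.

d ≈ 0.290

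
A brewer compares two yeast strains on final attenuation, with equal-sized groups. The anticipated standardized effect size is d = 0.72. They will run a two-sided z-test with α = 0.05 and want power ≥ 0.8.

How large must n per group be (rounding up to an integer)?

Set Φ(δ − 1.960) = 0.8; then δ − 1.960 = Φ⁻¹(0.8) = 0.842, giving δ = 2.802.
(The Φ(−δ − z_{α/2}) term is vanishingly small for δ > 0 and is dropped in the standard sample-size formula.)
δ = d·√(n/2) ⇒ n = 2(δ/d)² = 2 × (2.802 / 0.72)² = 30.28.
Rounding up, n = 31 per group.

n = 31 per group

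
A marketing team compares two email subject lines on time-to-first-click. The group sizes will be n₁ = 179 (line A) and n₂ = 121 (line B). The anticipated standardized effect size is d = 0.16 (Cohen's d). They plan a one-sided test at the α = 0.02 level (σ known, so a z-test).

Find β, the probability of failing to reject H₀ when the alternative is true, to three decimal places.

β ≈ 0.756

Noncentrality parameter: δ = d / √(1/n₁ + 1/n₂) = 0.16 / √(1/179 + 1/121) = 1.3595
One-sided α = 0.02 → critical value z_{0.02} = 2.054.
Power = P(Z > 2.054 − δ) = Φ(-0.694) = 0.2438.
Type II error: β = 1 − power = 1 − 0.2438 = 0.7562.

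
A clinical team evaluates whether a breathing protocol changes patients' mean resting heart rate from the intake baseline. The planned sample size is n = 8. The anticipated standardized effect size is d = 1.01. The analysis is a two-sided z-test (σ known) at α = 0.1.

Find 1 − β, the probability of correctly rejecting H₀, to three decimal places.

Power ≈ 0.887

Noncentrality parameter: δ = d·√n = 1.01 × √8 = 2.8567
Two-sided α = 0.1 → critical value z_{0.05} = 1.645.
Power = Φ(δ − 1.645) + Φ(−δ − 1.645) = Φ(1.212) + Φ(-4.502) = 0.8872 + 0.0000 = 0.8872.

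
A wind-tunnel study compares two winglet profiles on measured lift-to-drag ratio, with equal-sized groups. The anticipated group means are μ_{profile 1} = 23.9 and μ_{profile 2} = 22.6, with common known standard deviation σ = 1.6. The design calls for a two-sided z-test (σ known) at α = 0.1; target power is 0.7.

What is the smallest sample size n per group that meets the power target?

n = 15 per group

Standardized effect: d = |μ_{profile 1} − μ_{profile 2}| / σ = |23.9 − 22.6| / 1.6 = 0.8125
For power 0.7 need Φ(δ − z_{0.05}) = 0.7, so δ = z_{0.05} + z_{0.30} = 1.645 + 0.524 = 2.169.
(For δ > 0 the lower-tail rejection region contributes negligibly to power, so the one-term inversion is standard.)
δ = d·√(n/2) ⇒ n = 2(δ/d)² = 2 × (2.169 / 0.8125)² = 14.26.
Rounding up, n = 15 per group.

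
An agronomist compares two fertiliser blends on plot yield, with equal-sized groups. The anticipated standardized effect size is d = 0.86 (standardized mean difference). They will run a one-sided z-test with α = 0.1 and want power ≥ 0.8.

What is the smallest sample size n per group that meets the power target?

n = 13 per group

For power 0.8 need Φ(δ − z_{0.1}) = 0.8, so δ = z_{0.1} + z_{0.20} = 1.282 + 0.842 = 2.123.
δ = d·√(n/2) ⇒ n = 2(δ/d)² = 2 × (2.123 / 0.86)² = 12.19.
Rounding up, n = 13 per group.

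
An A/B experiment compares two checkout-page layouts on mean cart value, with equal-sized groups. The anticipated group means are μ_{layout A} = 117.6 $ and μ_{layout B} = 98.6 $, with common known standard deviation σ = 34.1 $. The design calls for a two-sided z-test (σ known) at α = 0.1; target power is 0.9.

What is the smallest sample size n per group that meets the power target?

n = 56 per group

Standardized effect: d = |μ_{layout A} − μ_{layout B}| / σ = |117.6 − 98.6| / 34.1 = 0.5572
For power 0.9 need Φ(δ − z_{0.05}) = 0.9, so δ = z_{0.05} + z_{0.10} = 1.645 + 1.282 = 2.926.
(For δ > 0 the lower-tail rejection region contributes negligibly to power, so the one-term inversion is standard.)
δ = d·√(n/2) ⇒ n = 2(δ/d)² = 2 × (2.926 / 0.5572)² = 55.17.
Round up to the next whole unit.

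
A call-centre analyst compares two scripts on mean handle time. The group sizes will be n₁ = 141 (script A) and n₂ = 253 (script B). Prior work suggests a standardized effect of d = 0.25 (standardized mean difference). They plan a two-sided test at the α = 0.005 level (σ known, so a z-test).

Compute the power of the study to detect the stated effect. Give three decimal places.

Power ≈ 0.334

Noncentrality parameter: λ = d / √(1/n₁ + 1/n₂) = 0.25 / √(1/141 + 1/253) = 2.3788
Critical value for a two-sided test at α = 0.005: z_{α/2} = 2.807.
Power = Φ(λ − 2.807) + Φ(−λ − 2.807) = Φ(-0.428) + Φ(-5.186) = 0.3342 + 0.0000 = 0.3342.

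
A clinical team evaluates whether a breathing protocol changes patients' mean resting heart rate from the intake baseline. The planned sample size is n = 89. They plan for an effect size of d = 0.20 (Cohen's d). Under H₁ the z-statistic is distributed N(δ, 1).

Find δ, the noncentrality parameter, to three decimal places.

δ = d·√n = 0.20 × √89 = 1.8868

δ ≈ 1.887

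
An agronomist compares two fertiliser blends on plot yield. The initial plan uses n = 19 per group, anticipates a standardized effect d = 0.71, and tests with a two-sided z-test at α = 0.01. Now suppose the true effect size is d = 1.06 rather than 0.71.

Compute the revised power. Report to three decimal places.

With d = 1.06: δ = d·√(n/2) = 1.06 × √(19/2) = 3.2671. Critical value z_{0.005} = 2.576.
Revised power = Φ(δ − 2.576) + Φ(−δ − 2.576) = Φ(0.691) + Φ(-5.843) = 0.7553 + 0.0000 = 0.7553.

Power ≈ 0.755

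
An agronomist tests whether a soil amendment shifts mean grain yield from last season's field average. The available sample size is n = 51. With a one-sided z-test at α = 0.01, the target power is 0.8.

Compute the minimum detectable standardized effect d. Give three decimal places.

d ≈ 0.444

Need Φ(δ − 2.326) = 0.8, so δ = 2.326 + 0.842 = 3.168.
δ = d·√n ⇒ d = δ/√n = 3.168/√51 = 0.4436.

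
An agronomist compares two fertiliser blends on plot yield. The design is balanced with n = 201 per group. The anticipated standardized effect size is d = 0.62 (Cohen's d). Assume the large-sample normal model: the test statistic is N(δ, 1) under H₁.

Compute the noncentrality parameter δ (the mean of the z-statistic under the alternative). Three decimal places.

δ ≈ 6.215

δ = d·√(n/2) = 0.62 × √(201/2) = 6.2155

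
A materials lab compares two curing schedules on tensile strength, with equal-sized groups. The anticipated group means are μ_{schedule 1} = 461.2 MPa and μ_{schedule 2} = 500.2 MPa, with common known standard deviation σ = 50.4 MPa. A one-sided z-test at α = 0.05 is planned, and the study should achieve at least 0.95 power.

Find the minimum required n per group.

Standardized effect: d = |μ_{schedule 1} − μ_{schedule 2}| / σ = |461.2 − 500.2| / 50.4 = 0.7738
For power 0.95 need Φ(δ − z_{0.05}) = 0.95, so δ = z_{0.05} + z_{0.05} = 1.645 + 1.645 = 3.290.
δ = d·√(n/2) ⇒ n = 2(δ/d)² = 2 × (3.290 / 0.7738)² = 36.15.
Rounding up, n = 37 per group.

n = 37 per group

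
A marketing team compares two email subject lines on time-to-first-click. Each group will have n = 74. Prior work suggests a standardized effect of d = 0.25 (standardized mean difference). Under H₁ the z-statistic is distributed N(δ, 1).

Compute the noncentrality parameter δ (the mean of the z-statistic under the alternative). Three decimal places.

δ ≈ 1.521

The noncentrality parameter scales effect size by the design's sample-size factor: δ = d·√(n/2) = 0.25 × √(74/2) = 1.5207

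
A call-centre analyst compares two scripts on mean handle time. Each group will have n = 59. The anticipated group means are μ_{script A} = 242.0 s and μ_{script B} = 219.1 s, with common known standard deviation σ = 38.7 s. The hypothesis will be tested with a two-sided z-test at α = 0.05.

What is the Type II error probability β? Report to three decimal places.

β ≈ 0.105

Standardized effect: d = |μ_{script A} − μ_{script B}| / σ = |242.0 − 219.1| / 38.7 = 0.5917
Noncentrality parameter: δ = d·√(n/2) = 0.5917 × √(59/2) = 3.2139
Critical value for a two-sided test at α = 0.05: z_{α/2} = 1.960.
Power = Φ(δ − 1.960) + Φ(−δ − 1.960) = Φ(1.254) + Φ(-5.174) = 0.8951 + 0.0000 = 0.8951.
Type II error: β = 1 − power = 1 − 0.8951 = 0.1049.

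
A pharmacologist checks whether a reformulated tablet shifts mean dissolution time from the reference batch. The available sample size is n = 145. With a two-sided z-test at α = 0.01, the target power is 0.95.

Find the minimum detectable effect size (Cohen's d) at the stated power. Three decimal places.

Required noncentrality: δ = z_{0.005} + z_{0.05} = 2.576 + 1.645 = 4.221.
(Lower-tail contribution to power is negligible for δ > 0.)
δ = d·√n ⇒ d = δ/√n = 4.221/√145 = 0.3505.

d ≈ 0.351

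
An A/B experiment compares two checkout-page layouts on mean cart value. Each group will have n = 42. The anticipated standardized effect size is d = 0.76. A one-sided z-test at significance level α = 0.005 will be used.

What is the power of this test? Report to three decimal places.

Power ≈ 0.818

Noncentrality parameter: δ = d·√(n/2) = 0.76 × √(42/2) = 3.4828
Critical value for a one-sided test at α = 0.005: z_α = 2.576.
Power = Φ(δ − 2.576) = Φ(0.907) = 0.8178.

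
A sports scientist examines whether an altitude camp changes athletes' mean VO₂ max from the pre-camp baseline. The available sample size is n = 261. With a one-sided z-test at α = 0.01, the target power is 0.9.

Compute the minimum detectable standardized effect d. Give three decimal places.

Need Φ(δ − 2.326) = 0.9, so δ = 2.326 + 1.282 = 3.608.
δ = d·√n ⇒ d = δ/√n = 3.608/√261 = 0.2233.

d ≈ 0.223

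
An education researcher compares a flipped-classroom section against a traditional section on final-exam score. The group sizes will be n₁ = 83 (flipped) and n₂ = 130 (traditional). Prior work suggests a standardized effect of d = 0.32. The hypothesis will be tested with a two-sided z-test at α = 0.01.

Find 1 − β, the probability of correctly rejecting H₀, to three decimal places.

Power ≈ 0.383

Noncentrality parameter: δ = d / √(1/n₁ + 1/n₂) = 0.32 / √(1/83 + 1/130) = 2.2776
Two-sided α = 0.01 → critical value z_{0.005} = 2.576.
Power = Φ(δ − 2.576) + Φ(−δ − 2.576) = Φ(-0.298) + Φ(-4.853) = 0.3828 + 0.0000 = 0.3828.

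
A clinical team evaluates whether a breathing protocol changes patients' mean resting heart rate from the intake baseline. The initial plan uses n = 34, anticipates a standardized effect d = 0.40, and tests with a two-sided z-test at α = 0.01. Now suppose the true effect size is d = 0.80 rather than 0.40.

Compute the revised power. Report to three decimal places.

Power ≈ 0.982

With d = 0.80: δ = d·√n = 0.80 × √34 = 4.6648. Critical value z_{0.005} = 2.576.
Revised power = Φ(δ − 2.576) + Φ(−δ − 2.576) = Φ(2.089) + Φ(-7.241) = 0.9816 + 0.0000 = 0.9816.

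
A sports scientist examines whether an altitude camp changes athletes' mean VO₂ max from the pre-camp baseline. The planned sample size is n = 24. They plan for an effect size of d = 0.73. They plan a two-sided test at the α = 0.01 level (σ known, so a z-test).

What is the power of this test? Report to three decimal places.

Noncentrality parameter: δ = d·√n = 0.73 × √24 = 3.5763
Critical value for a two-sided test at α = 0.01: z_{α/2} = 2.576.
Power = Φ(δ − 2.576) + Φ(−δ − 2.576) = Φ(1.000) + Φ(-6.152) = 0.8414 + 0.0000 = 0.8414.

Power ≈ 0.841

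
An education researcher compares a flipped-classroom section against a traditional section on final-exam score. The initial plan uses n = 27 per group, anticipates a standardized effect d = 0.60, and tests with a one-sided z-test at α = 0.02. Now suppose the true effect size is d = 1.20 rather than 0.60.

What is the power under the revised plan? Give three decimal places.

With d = 1.20: δ = d·√(n/2) = 1.20 × √(27/2) = 4.4091. Critical value z_{0.02} = 2.054.
Revised power = Φ(δ − 2.054) = Φ(2.355) = 0.9907.

Power ≈ 0.991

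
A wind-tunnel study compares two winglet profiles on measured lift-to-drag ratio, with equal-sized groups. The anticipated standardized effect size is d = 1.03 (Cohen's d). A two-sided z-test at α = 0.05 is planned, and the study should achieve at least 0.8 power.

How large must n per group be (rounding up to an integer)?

n = 15 per group

Set Φ(δ − 1.960) = 0.8; then δ − 1.960 = Φ⁻¹(0.8) = 0.842, giving δ = 2.802.
(For δ > 0 the lower-tail rejection region contributes negligibly to power, so the one-term inversion is standard.)
δ = d·√(n/2) ⇒ n = 2(δ/d)² = 2 × (2.802 / 1.03)² = 14.80.
Round up to the next whole unit.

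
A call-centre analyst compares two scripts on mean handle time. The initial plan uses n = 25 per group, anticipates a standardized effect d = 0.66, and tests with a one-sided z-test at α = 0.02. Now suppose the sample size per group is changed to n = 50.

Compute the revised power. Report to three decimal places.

Power ≈ 0.894

With n = 50 per group: δ = d·√(n/2) = 0.66 × √(50/2) = 3.3000. Critical value z_{0.02} = 2.054.
Revised power = P(Z > 2.054 − δ) = Φ(1.246) = 0.8937.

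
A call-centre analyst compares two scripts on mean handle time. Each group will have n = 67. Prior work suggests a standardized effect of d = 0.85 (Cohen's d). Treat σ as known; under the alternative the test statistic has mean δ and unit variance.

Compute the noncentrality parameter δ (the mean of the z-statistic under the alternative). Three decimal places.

δ = d·√(n/2) = 0.85 × √(67/2) = 4.9197

δ ≈ 4.920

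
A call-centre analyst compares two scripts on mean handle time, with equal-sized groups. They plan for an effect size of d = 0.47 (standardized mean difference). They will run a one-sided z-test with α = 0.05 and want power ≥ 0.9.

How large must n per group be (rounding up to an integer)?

n = 78 per group

For power 0.9 need Φ(δ − z_{0.05}) = 0.9, so δ = z_{0.05} + z_{0.10} = 1.645 + 1.282 = 2.926.
δ = d·√(n/2) ⇒ n = 2(δ/d)² = 2 × (2.926 / 0.47)² = 77.54.
Rounding up, n = 78 per group.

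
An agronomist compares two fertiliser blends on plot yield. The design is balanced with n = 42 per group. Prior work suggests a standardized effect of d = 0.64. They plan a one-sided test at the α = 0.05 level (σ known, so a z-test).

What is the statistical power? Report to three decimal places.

Power ≈ 0.901

Noncentrality parameter: δ = d·√(n/2) = 0.64 × √(42/2) = 2.9328
Critical value for a one-sided test at α = 0.05: z_α = 1.645.
Power = P(Z > 1.645 − δ) = Φ(1.288) = 0.9011.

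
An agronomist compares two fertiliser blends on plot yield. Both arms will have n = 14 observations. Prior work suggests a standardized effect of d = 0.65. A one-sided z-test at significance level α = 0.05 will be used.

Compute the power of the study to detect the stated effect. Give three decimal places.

Power ≈ 0.530

Noncentrality parameter: δ = d·√(n/2) = 0.65 × √(14/2) = 1.7197
Critical value for a one-sided test at α = 0.05: z_α = 1.645.
Power = P(Z > 1.645 − δ) = Φ(0.075) = 0.5298.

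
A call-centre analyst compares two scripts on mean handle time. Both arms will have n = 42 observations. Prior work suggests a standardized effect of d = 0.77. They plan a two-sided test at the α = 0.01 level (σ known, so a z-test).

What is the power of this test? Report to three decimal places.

Power ≈ 0.830

Noncentrality parameter: δ = d·√(n/2) = 0.77 × √(42/2) = 3.5286
Two-sided α = 0.01 → critical value z_{0.005} = 2.576.
Power = Φ(δ − 2.576) + Φ(−δ − 2.576) = Φ(0.953) + Φ(-6.104) = 0.8296 + 0.0000 = 0.8296.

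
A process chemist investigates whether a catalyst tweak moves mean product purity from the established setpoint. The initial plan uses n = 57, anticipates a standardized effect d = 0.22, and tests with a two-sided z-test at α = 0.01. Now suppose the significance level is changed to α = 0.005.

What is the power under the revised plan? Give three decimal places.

Power ≈ 0.126

δ = d·√n = 0.22 × √57 = 1.6610 (unchanged). New critical value: z_{0.0025} = 2.807.
Revised power = Φ(δ − 2.807) + Φ(−δ − 2.807) = Φ(-1.146) + Φ(-4.468) = 0.1259 + 0.0000 = 0.1259.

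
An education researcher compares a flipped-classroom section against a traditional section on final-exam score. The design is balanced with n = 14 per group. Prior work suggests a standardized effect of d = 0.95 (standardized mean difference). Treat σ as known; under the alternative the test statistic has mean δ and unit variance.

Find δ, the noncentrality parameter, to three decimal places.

δ = d·√(n/2) = 0.95 × √(14/2) = 2.5135

δ ≈ 2.513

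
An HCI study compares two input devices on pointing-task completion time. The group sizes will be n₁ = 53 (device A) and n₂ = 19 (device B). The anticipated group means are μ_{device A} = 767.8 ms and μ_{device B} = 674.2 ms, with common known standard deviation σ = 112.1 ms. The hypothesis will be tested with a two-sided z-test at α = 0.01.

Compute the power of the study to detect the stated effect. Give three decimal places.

Power ≈ 0.708

Standardized effect: d = |μ_{device A} − μ_{device B}| / σ = |767.8 − 674.2| / 112.1 = 0.8350
Noncentrality parameter: δ = d / √(1/n₁ + 1/n₂) = 0.8350 / √(1/53 + 1/19) = 3.1226
Critical value for a two-sided test at α = 0.01: z_{α/2} = 2.576.
Power = Φ(δ − 2.576) + Φ(−δ − 2.576) = Φ(0.547) + Φ(-5.698) = 0.7077 + 0.0000 = 0.7077.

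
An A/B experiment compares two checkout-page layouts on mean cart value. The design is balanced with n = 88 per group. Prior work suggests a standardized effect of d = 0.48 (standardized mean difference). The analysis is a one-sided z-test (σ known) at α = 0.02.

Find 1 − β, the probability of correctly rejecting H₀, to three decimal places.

Power ≈ 0.871

Noncentrality parameter: δ = d·√(n/2) = 0.48 × √(88/2) = 3.1840
One-sided α = 0.02 → critical value z_{0.02} = 2.054.
Power = Φ(δ − 2.054) = Φ(1.130) = 0.8708.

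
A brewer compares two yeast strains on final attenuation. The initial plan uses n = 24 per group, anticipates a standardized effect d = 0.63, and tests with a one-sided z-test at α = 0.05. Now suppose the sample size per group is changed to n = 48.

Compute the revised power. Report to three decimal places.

Power ≈ 0.925

With n = 48 per group: δ = d·√(n/2) = 0.63 × √(48/2) = 3.0864. Critical value z_{0.05} = 1.645.
Revised power = Φ(δ − 1.645) = Φ(1.442) = 0.9253.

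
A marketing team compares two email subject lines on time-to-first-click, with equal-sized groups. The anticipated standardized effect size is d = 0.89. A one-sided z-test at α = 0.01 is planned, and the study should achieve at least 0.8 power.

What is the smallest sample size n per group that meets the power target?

n = 26 per group

For power 0.8 need Φ(δ − z_{0.01}) = 0.8, so δ = z_{0.01} + z_{0.20} = 2.326 + 0.842 = 3.168.
δ = d·√(n/2) ⇒ n = 2(δ/d)² = 2 × (3.168 / 0.89)² = 25.34.
Round up to the next whole unit.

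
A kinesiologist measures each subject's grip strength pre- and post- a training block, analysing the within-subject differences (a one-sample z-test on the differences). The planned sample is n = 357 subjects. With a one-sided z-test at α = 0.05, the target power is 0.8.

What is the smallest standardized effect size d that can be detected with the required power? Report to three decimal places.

Required noncentrality: δ = z_{0.05} + z_{0.20} = 1.645 + 0.842 = 2.486.
δ = d·√n ⇒ d = δ/√n = 2.486/√357 = 0.1316.

d ≈ 0.132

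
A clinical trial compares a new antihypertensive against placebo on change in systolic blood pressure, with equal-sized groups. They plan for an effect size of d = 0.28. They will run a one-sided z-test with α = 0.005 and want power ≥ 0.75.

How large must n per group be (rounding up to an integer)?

n = 270 per group

Set Φ(δ − 2.576) = 0.75; then δ − 2.576 = Φ⁻¹(0.75) = 0.674, giving δ = 3.250.
δ = d·√(n/2) ⇒ n = 2(δ/d)² = 2 × (3.250 / 0.28)² = 269.50.
Rounding up, n = 270 per group.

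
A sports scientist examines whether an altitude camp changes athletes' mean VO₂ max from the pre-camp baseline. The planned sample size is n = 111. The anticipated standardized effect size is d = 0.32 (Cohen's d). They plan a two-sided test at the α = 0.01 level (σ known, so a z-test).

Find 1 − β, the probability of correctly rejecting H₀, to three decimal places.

Power ≈ 0.787

Noncentrality parameter: δ = d·√n = 0.32 × √111 = 3.3714
Two-sided α = 0.01 → critical value z_{0.005} = 2.576.
Power = Φ(δ − 2.576) + Φ(−δ − 2.576) = Φ(0.796) + Φ(-5.947) = 0.7869 + 0.0000 = 0.7869.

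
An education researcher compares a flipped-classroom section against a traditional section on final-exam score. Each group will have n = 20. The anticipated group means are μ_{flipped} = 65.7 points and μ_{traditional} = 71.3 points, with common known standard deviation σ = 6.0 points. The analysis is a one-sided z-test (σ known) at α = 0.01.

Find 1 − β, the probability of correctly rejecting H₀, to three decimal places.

Power ≈ 0.734

Standardized effect: d = |μ_{flipped} − μ_{traditional}| / σ = |65.7 − 71.3| / 6.0 = 0.9333
Noncentrality parameter: δ = d·√(n/2) = 0.9333 × √(20/2) = 2.9515
Critical value for a one-sided test at α = 0.01: z_α = 2.326.
Power = P(Z > 2.326 − δ) = Φ(0.625) = 0.7341.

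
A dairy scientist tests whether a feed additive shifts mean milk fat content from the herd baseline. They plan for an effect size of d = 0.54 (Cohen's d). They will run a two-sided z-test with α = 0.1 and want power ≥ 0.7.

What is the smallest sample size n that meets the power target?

n = 17

For power 0.7 need Φ(δ − z_{0.05}) = 0.7, so δ = z_{0.05} + z_{0.30} = 1.645 + 0.524 = 2.169.
(The Φ(−δ − z_{α/2}) term is vanishingly small for δ > 0 and is dropped in the standard sample-size formula.)
δ = d·√n ⇒ n = (δ/d)² = (2.169 / 0.54)² = 16.14.
Round up to the next whole unit.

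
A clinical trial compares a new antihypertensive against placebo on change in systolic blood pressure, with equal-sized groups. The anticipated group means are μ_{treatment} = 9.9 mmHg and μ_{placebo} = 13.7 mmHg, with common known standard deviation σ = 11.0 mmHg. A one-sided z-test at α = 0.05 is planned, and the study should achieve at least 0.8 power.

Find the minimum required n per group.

Standardized effect: d = |μ_{treatment} − μ_{placebo}| / σ = |9.9 − 13.7| / 11.0 = 0.3455
Set Φ(δ − 1.645) = 0.8; then δ − 1.645 = Φ⁻¹(0.8) = 0.842, giving δ = 2.486.
δ = d·√(n/2) ⇒ n = 2(δ/d)² = 2 × (2.486 / 0.3455)² = 103.61.
Round up to the next whole unit.

n = 104 per group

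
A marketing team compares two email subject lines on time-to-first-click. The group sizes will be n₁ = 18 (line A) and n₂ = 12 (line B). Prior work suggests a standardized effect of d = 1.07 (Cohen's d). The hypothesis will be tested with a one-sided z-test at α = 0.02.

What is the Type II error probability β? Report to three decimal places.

Noncentrality parameter: δ = d / √(1/n₁ + 1/n₂) = 1.07 / √(1/18 + 1/12) = 2.8711
Critical value for a one-sided test at α = 0.02: z_α = 2.054.
Power = Φ(δ − 2.054) = Φ(0.817) = 0.7931.
Type II error: β = 1 − power = 1 − 0.7931 = 0.2069.

β ≈ 0.207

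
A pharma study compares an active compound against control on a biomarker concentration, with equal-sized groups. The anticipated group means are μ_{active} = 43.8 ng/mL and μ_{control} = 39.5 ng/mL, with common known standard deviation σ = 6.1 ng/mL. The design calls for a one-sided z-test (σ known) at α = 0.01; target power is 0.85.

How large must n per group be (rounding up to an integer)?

Standardized effect: d = |μ_{active} − μ_{control}| / σ = |43.8 − 39.5| / 6.1 = 0.7049
For power 0.85 need Φ(δ − z_{0.01}) = 0.85, so δ = z_{0.01} + z_{0.15} = 2.326 + 1.036 = 3.363.
δ = d·√(n/2) ⇒ n = 2(δ/d)² = 2 × (3.363 / 0.7049)² = 45.51.
Rounding up, n = 46 per group.

n = 46 per group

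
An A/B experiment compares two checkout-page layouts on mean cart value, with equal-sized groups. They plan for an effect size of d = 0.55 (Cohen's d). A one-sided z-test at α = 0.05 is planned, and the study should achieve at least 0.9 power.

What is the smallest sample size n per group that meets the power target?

For power 0.9 need Φ(δ − z_{0.05}) = 0.9, so δ = z_{0.05} + z_{0.10} = 1.645 + 1.282 = 2.926.
δ = d·√(n/2) ⇒ n = 2(δ/d)² = 2 × (2.926 / 0.55)² = 56.62.
Round up to the next whole unit.

n = 57 per group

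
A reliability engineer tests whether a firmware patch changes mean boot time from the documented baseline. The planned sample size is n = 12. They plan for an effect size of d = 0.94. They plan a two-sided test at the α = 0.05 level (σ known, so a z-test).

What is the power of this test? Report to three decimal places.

Power ≈ 0.903

Noncentrality parameter: δ = d·√n = 0.94 × √12 = 3.2563
Critical value for a two-sided test at α = 0.05: z_{α/2} = 1.960.
Power = Φ(δ − 1.960) + Φ(−δ − 1.960) = Φ(1.296) + Φ(-5.216) = 0.9026 + 0.0000 = 0.9026.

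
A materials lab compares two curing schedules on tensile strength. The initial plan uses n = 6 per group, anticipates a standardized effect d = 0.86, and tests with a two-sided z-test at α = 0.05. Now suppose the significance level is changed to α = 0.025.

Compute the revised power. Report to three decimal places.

δ = d·√(n/2) = 0.86 × √(6/2) = 1.4896 (unchanged). New critical value: z_{0.0125} = 2.241.
Revised power = Φ(δ − 2.241) + Φ(−δ − 2.241) = Φ(-0.752) + Φ(-3.731) = 0.2261 + 0.0001 = 0.2262.

Power ≈ 0.226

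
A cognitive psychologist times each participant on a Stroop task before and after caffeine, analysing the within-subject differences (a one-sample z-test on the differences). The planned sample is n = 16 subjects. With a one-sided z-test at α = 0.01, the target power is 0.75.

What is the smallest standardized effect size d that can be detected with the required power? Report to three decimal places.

d ≈ 0.750

Need Φ(δ − 2.326) = 0.75, so δ = 2.326 + 0.674 = 3.001.
δ = d·√n ⇒ d = δ/√n = 3.001/√16 = 0.7502.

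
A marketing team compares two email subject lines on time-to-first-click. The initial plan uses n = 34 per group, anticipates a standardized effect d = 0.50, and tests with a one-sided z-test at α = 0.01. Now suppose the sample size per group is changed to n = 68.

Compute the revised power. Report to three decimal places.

Power ≈ 0.722

With n = 68 per group: δ = d·√(n/2) = 0.50 × √(68/2) = 2.9155. Critical value z_{0.01} = 2.326.
Revised power = Φ(δ − 2.326) = Φ(0.589) = 0.7221.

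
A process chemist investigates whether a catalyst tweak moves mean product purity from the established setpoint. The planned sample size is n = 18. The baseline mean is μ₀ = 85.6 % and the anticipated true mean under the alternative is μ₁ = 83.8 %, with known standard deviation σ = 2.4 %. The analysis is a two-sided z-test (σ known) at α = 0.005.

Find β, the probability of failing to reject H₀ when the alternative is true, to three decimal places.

Standardized effect: d = |μ₁ − μ₀| / σ = |83.8 − 85.6| / 2.4 = 0.7500
Noncentrality parameter: δ = d·√n = 0.7500 × √18 = 3.1820
Two-sided α = 0.005 → critical value z_{0.0025} = 2.807.
Power = Φ(δ − 2.807) + Φ(−δ − 2.807) = Φ(0.375) + Φ(-5.989) = 0.6461 + 0.0000 = 0.6461.
Type II error: β = 1 − power = 1 − 0.6461 = 0.3539.

β ≈ 0.354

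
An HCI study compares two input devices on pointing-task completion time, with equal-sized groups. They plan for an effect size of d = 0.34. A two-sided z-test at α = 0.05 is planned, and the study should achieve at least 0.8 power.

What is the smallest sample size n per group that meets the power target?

n = 136 per group

Set Φ(δ − 1.960) = 0.8; then δ − 1.960 = Φ⁻¹(0.8) = 0.842, giving δ = 2.802.
(The Φ(−δ − z_{α/2}) term is vanishingly small for δ > 0 and is dropped in the standard sample-size formula.)
δ = d·√(n/2) ⇒ n = 2(δ/d)² = 2 × (2.802 / 0.34)² = 135.79.
Round up to the next whole unit.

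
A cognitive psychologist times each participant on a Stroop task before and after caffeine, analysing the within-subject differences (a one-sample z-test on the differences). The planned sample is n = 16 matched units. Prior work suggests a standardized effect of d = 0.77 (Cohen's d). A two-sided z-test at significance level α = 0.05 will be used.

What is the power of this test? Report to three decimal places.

Power ≈ 0.869

Noncentrality parameter: δ = d·√n = 0.77 × √16 = 3.0800
Two-sided α = 0.05 → critical value z_{0.025} = 1.960.
Power = Φ(δ − 1.960) + Φ(−δ − 1.960) = Φ(1.120) + Φ(-5.040) = 0.8687 + 0.0000 = 0.8687.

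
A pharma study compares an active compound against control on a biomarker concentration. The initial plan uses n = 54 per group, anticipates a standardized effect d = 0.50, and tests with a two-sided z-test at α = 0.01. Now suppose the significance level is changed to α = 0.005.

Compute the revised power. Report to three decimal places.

δ = d·√(n/2) = 0.50 × √(54/2) = 2.5981 (unchanged). New critical value: z_{0.0025} = 2.807.
Revised power = Φ(δ − 2.807) + Φ(−δ − 2.807) = Φ(-0.209) + Φ(-5.405) = 0.4172 + 0.0000 = 0.4172.

Power ≈ 0.417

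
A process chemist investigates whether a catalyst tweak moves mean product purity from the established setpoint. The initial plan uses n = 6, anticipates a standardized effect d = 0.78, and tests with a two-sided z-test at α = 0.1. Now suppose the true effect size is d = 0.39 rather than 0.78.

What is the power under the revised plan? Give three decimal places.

Power ≈ 0.250

With d = 0.39: δ = d·√n = 0.39 × √6 = 0.9553. Critical value z_{0.05} = 1.645.
Revised power = Φ(δ − 1.645) + Φ(−δ − 1.645) = Φ(-0.690) + Φ(-2.600) = 0.2452 + 0.0047 = 0.2499.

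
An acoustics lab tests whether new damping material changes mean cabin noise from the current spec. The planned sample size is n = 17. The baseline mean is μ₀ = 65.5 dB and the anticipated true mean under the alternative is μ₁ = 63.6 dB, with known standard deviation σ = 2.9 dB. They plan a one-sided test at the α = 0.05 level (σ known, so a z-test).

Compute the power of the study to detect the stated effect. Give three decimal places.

Standardized effect: d = |μ₁ − μ₀| / σ = |63.6 − 65.5| / 2.9 = 0.6552
Noncentrality parameter: δ = d·√n = 0.6552 × √17 = 2.7013
One-sided α = 0.05 → critical value z_{0.05} = 1.645.
Power = Φ(δ − 1.645) = Φ(1.056) = 0.8546.

Power ≈ 0.855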